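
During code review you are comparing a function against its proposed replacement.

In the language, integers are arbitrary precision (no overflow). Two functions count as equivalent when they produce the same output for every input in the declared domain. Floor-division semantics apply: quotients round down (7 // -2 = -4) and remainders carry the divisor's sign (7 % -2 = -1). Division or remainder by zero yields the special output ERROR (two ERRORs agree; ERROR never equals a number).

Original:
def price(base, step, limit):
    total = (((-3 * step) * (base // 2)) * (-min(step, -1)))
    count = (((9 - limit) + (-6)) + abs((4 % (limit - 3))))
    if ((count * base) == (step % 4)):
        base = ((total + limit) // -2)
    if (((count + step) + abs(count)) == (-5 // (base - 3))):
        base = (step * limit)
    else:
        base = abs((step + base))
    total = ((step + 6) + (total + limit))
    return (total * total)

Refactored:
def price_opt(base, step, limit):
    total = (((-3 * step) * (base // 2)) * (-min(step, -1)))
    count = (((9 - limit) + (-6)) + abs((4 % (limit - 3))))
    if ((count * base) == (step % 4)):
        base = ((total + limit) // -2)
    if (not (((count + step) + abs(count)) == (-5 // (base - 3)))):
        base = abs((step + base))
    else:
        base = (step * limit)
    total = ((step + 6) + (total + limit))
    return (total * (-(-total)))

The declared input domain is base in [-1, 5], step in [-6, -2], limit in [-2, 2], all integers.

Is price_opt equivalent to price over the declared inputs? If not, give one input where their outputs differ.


The two are interchangeable: boolean connective usage differs, and every declared input agrees.
As a probe, take base=5, step=-2, limit=0: price runs total := 24 | count := 5 | ((count * base) == (step % 4)): false | (((count + step) + abs(count)) == (-5 // (base - 3))): false | base := 3 | total := 28 | result 784; price_opt runs total := 24 | count := 5 | ((count * base) == (step % 4)): false | (not (((count + step) + abs(count)) == (-5 // (base - 3)))): true | base := 3 | total := 28 | result 784; both end at 784.
An exhaustive pass over the 175 declared inputs shows identical outputs.
verdict: equivalent


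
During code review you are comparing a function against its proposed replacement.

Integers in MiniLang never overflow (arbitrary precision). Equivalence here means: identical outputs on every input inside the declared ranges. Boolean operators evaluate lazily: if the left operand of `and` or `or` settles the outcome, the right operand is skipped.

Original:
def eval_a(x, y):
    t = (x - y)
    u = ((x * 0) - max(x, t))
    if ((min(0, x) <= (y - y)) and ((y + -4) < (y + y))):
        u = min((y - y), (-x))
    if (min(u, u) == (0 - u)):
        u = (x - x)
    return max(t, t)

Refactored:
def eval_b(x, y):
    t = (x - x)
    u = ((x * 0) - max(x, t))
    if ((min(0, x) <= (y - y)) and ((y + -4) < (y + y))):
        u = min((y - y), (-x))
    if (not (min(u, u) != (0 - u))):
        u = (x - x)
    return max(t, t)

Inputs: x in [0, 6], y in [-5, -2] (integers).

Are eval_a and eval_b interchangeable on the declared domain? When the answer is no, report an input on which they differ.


On input x=0, y=-5, eval_a returns 5 while eval_b returns 0.
verdict: not equivalent; witness: x=0, y=-5


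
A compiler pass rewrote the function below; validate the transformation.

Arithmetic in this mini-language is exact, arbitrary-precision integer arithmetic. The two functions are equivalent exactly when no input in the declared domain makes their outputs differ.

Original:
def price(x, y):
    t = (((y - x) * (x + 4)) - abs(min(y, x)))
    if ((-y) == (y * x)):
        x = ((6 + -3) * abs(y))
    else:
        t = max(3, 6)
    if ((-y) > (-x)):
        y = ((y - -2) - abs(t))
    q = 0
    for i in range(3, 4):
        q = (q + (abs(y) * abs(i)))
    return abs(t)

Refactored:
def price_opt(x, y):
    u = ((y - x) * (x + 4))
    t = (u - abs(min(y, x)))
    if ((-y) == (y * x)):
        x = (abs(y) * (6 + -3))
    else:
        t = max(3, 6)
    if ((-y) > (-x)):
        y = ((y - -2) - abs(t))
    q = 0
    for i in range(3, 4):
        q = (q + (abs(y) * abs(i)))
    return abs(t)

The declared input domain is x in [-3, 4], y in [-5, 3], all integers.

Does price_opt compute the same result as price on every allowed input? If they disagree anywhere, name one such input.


Behavior is preserved: although local variable names differ, plus statement counts differ, the outputs never diverge.
One worked example (x=3, y=1) — price: t := -15 | ((-y) == (y * x)): false | t := 6 | ((-y) > (-x)): true | y := -3 | q := 0 | iter i=3: | q := 9 | result 6; price_opt: u := -14 | t := -15 | ((-y) == (y * x)): false | t := 6 | ((-y) > (-x)): true | y := -3 | q := 0 | iter i=3: | q := 9 | result 6; agreement on 6.
Across all 72 domain points the two functions coincide.
verdict: equivalent


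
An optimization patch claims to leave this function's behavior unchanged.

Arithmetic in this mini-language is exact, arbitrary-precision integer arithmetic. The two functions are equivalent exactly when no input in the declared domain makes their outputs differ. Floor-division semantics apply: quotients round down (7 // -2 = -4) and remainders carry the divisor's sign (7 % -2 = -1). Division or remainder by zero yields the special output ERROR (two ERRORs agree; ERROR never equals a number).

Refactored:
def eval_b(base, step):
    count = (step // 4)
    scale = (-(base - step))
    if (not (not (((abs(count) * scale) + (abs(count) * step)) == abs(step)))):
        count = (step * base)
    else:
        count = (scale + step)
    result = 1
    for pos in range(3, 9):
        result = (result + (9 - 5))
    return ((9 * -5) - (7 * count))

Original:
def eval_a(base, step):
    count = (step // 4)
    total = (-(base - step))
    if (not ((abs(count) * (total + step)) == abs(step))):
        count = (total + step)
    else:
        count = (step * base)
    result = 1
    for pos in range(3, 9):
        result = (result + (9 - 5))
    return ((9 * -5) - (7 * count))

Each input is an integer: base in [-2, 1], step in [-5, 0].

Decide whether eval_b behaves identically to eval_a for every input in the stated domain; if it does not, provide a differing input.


Equivalent — the differences include boolean connective usage differs; local variable names differ; min/max/abs usage differs; arithmetic usage differs, yet no declared input distinguishes the two.
Spot check at base=-1, step=0 — eval_a: count = 0; total = 1; (not ((abs(count) * (total + step)) == abs(step))) -> false; count = 0; result = 1; [pos=3]; result = 5; [pos=4]; result = 9; [pos=5]; result = 13; [pos=6]; result = 17; [pos=7]; result = 21; [pos=8]; result = 25; return -45. eval_b: count = 0; scale = 1; (not (not (((abs(count) * scale) + (abs(count) * step)) == abs(step)))) -> true; count = 0; result = 1; [pos=3]; result = 5; [pos=4]; result = 9; [pos=5]; result = 13; [pos=6]; result = 17; [pos=7]; result = 21; [pos=8]; result = 25; return -45. Both give -45.
Across all 24 domain points the two functions coincide.
verdict: equivalent


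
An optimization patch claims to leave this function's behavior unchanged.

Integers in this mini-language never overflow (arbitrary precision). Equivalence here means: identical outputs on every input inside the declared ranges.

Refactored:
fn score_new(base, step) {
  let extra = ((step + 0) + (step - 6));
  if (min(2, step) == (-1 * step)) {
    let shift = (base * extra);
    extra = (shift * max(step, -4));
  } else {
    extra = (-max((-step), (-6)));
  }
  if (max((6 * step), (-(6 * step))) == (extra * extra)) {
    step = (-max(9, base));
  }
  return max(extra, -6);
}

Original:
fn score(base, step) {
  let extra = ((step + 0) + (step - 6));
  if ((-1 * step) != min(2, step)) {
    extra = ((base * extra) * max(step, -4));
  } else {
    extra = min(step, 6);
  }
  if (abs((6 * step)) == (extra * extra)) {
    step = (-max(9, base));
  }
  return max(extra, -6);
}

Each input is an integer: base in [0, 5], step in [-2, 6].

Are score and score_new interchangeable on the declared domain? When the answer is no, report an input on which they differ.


base=0, step=-2 yields 0 from score but -2 from score_new.
verdict: not equivalent; witness: base=0, step=-2


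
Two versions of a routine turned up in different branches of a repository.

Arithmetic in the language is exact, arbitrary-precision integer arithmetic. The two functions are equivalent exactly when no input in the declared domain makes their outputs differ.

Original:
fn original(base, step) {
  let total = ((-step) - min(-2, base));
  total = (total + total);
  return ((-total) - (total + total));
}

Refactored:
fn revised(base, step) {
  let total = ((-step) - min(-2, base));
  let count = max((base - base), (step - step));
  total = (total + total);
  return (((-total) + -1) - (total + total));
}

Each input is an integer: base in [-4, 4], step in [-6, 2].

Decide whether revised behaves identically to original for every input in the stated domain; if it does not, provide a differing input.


There is a counterexample at base=-4, step=-6: -60 on one side, -61 on the other.
original: total = 10; total = 20; return -60
revised: total = 10; count = 0; total = 20; return -61
verdict: not equivalent; witness: base=-4, step=-6


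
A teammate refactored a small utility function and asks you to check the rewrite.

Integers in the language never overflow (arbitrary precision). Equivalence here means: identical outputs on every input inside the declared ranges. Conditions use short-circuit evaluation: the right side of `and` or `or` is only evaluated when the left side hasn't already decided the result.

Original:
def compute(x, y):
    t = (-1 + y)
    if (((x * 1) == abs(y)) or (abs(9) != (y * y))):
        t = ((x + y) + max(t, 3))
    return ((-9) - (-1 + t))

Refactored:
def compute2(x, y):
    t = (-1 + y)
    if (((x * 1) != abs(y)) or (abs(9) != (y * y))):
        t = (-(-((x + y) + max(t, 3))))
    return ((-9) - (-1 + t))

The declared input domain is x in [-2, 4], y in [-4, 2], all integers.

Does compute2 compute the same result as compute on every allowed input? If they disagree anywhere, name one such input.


Evaluate both at x=-2, y=-3.
compute: t = -4; (((x * 1) == abs(y)) or (abs(9) != (y * y))) -> false; return -4
compute2: t = -4; (((x * 1) != abs(y)) or (abs(9) != (y * y))) -> true; t = -2; return -6
-4 against -6: the behavior changed.
verdict: not equivalent; witness: x=-2, y=-3


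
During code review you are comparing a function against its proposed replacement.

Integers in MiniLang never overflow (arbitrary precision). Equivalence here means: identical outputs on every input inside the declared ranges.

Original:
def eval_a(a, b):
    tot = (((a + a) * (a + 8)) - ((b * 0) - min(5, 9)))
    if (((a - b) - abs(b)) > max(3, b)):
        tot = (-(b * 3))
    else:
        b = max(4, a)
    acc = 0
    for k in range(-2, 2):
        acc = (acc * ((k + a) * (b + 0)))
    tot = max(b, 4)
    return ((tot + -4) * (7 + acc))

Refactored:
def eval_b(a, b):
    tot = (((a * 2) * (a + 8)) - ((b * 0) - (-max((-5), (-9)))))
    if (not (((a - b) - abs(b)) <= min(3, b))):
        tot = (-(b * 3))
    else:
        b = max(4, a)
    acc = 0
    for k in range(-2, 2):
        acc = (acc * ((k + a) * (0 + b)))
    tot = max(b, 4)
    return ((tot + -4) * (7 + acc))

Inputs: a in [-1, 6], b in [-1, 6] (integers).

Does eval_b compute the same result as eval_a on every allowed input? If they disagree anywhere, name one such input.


There is a counterexample at a=5, b=1: 7 on one side, 0 on the other.
eval_a: tot = 135; (((a - b) - abs(b)) > max(3, b)) -> false; b = 5; acc = 0; [k=-2]; acc = 0; [k=-1]; acc = 0; [k=0]; acc = 0; [k=1]; acc = 0; tot = 5; return 7
eval_b: tot = 135; (not (((a - b) - abs(b)) <= min(3, b))) -> true; tot = -3; acc = 0; [k=-2]; acc = 0; [k=-1]; acc = 0; [k=0]; acc = 0; [k=1]; acc = 0; tot = 4; return 0
verdict: not equivalent; witness: a=5, b=1


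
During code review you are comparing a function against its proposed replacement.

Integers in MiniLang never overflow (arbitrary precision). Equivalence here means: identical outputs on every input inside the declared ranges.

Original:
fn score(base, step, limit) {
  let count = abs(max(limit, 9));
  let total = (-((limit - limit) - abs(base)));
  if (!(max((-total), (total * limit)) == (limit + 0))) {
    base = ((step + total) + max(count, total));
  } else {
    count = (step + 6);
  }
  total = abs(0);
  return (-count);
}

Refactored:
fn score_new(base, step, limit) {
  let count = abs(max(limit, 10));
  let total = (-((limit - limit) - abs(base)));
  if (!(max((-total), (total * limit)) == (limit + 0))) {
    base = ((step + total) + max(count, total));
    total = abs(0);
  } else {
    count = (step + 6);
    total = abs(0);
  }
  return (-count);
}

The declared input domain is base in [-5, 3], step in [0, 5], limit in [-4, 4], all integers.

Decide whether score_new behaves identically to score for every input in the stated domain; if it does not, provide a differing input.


Consider the input base=-5, step=0, limit=-4.
score: count := 9 | total := 5 | (!(max((-total), (total * limit)) == (limit + 0))): true | base := 14 | total := 0 | result -9
score_new: count := 10 | total := 5 | (!(max((-total), (total * limit)) == (limit + 0))): true | base := 15 | total := 0 | result -10
-9 != -10, so the rewrite changes behavior.
verdict: not equivalent; witness: base=-5, step=0, limit=-4


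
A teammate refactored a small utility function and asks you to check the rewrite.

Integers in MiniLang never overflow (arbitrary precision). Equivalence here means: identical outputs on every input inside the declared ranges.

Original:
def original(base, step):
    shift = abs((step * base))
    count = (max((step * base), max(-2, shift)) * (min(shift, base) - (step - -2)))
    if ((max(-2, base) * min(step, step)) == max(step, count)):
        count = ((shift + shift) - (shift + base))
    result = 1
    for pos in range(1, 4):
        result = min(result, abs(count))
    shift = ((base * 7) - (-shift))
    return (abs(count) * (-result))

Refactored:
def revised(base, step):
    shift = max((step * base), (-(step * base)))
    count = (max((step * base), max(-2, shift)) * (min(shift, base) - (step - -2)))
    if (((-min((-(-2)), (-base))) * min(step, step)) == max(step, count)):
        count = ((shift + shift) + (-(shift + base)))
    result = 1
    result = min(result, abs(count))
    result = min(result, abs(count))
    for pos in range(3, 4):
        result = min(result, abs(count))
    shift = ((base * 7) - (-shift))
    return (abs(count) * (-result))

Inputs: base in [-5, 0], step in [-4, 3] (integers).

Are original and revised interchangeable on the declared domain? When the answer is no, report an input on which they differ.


Equivalent — the differences include min/max/abs usage differs, and statement counts differ, and arithmetic usage differs, and loop structure differs, yet no declared input distinguishes the two.
Tracing base=-5, step=3: original: shift = 15; count = -150; ((max(-2, base) * min(step, step)) == max(step, count)) -> false; result = 1; [pos=1]; result = 1; [pos=2]; result = 1; [pos=3]; result = 1; shift = -20; return -150 | revised: shift = 15; count = -150; (((-min((-(-2)), (-base))) * min(step, step)) == max(step, count)) -> false; result = 1; result = 1; result = 1; [pos=3]; result = 1; shift = -20; return -150 — matching result -150.
An exhaustive pass over the 48 declared inputs shows identical outputs.
verdict: equivalent


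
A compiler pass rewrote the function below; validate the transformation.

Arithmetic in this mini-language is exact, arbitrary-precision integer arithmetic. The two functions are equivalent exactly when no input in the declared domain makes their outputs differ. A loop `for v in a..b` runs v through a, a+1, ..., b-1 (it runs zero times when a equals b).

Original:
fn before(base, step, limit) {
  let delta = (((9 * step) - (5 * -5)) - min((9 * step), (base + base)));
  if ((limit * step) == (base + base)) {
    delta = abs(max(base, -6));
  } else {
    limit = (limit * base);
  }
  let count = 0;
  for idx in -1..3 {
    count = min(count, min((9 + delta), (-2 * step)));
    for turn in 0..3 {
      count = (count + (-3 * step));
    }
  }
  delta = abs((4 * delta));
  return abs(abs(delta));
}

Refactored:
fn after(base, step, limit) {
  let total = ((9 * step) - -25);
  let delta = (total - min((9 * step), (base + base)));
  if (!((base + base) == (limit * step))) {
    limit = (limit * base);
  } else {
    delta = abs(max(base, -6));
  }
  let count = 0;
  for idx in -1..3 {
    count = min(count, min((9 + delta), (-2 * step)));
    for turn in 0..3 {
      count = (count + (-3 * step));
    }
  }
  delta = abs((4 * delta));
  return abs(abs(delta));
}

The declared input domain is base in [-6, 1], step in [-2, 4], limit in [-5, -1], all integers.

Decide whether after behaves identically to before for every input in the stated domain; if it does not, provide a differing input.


Although local variable names differ; and constant usage differs; and boolean connective usage differs; and arithmetic usage differs; and statement counts differ, 280/280 inputs agree.
verdict: equivalent


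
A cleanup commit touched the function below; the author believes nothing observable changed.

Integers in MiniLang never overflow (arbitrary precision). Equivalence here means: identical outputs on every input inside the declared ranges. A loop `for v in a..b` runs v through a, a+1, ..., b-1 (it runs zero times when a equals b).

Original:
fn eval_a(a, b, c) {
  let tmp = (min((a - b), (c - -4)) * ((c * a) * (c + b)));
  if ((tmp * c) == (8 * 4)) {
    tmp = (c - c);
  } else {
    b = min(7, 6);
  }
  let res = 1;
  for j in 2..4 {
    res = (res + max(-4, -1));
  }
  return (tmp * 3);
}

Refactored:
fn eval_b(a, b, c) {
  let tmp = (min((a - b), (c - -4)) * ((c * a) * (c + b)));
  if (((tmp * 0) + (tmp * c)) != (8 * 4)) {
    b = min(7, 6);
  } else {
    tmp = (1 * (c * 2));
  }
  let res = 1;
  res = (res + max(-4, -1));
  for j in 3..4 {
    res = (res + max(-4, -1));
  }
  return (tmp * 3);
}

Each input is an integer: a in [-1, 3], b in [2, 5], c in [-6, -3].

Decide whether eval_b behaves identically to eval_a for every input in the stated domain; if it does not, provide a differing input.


On input a=1, b=2, c=-4, eval_a returns 0 while eval_b returns -24.
verdict: not equivalent; witness: a=1, b=2, c=-4


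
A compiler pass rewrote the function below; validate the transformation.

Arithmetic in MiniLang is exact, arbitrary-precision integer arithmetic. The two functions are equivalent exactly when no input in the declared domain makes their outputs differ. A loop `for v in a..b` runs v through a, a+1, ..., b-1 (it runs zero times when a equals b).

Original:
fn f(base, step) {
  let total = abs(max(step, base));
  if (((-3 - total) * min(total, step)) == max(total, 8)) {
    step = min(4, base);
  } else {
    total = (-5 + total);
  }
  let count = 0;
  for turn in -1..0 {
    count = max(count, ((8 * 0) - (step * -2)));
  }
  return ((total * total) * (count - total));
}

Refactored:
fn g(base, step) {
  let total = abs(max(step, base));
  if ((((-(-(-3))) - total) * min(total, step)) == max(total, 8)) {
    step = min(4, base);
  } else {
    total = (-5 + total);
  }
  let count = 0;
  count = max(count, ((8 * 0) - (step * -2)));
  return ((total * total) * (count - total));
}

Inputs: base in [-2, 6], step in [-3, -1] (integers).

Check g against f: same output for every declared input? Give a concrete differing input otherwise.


Side by side, the visible changes include: loop structure differs; also statement counts differ; also local variable names differ.
Tracing base=5, step=-2: f: total=5, then (((-3 - total) * min(total, step)) == max(total, 8)) is false, then total=0, then count=0, then (turn=-1), then count=0, then returns 0 | g: total=5, then ((((-(-(-3))) - total) * min(total, step)) == max(total, 8)) is false, then total=0, then count=0, then count=0, then returns 0 — matching result 0.
Every one of the 27 inputs gives matching results.
verdict: equivalent


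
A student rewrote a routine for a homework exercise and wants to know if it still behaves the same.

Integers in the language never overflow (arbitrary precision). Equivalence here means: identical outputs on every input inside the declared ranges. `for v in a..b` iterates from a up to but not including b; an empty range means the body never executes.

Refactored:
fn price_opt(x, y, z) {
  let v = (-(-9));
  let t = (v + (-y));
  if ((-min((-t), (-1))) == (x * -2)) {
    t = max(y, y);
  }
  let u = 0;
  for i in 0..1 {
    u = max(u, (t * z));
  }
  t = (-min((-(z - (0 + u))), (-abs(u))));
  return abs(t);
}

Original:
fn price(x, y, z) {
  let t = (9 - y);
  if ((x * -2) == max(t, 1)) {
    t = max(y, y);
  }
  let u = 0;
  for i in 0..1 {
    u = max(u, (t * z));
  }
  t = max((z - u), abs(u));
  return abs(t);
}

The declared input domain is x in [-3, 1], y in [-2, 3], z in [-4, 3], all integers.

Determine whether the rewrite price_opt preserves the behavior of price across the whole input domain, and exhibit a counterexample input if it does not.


This is a faithful refactor — arithmetic usage differs, plus constant usage differs, plus min/max/abs usage differs, plus statement counts differ, plus local variable names differ, but the computed results match everywhere.
As a probe, take x=-3, y=2, z=-3: price runs t=7, then ((x * -2) == max(t, 1)) is false, then u=0, then (i=0), then u=0, then t=0, then returns 0; price_opt runs v=9, then t=7, then ((-min((-t), (-1))) == (x * -2)) is false, then u=0, then (i=0), then u=0, then t=0, then returns 0; both end at 0.
Checked all 240 inputs in the declared domain: the outputs agree on every one.
verdict: equivalent


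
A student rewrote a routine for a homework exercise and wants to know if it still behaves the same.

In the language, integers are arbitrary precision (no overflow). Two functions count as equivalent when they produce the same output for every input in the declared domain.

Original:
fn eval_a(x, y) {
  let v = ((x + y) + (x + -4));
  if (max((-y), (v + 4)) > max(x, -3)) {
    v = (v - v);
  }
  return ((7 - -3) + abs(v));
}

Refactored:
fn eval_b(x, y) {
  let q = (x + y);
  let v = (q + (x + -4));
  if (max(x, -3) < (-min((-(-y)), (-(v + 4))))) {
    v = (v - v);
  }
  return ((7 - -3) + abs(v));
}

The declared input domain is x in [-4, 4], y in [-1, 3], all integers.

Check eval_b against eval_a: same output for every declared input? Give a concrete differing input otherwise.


This is a faithful refactor — comparison usage differs, local variable names differ, statement counts differ, min/max/abs usage differs, but the computed results match everywhere.
Tracing x=0, y=-1: eval_a: v=-5, then (max((-y), (v + 4)) > max(x, -3)) is true, then v=0, then returns 10 | eval_b: q=-1, then v=-5, then (max(x, -3) < (-min((-(-y)), (-(v + 4))))) is true, then v=0, then returns 10 — matching result 10.
An exhaustive pass over the 45 declared inputs shows identical outputs.
verdict: equivalent


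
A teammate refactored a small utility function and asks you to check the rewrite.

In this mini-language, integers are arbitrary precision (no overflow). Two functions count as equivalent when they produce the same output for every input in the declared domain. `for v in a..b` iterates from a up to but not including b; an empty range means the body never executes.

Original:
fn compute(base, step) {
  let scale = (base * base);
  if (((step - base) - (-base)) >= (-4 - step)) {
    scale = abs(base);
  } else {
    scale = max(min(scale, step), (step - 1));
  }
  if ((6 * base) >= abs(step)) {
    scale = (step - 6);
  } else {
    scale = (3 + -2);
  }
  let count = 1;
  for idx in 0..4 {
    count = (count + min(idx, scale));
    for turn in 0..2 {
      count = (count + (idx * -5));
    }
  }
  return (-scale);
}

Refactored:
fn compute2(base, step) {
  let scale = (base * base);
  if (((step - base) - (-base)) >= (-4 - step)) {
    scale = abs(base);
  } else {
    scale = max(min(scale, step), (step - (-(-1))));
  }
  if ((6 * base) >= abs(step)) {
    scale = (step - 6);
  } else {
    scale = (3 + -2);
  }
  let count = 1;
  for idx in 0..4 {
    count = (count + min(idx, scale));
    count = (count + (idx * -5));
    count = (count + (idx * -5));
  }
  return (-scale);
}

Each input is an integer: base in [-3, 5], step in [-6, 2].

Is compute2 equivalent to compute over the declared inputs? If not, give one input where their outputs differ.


This is a faithful refactor — local variable names differ, arithmetic usage differs, loop structure differs, constant usage differs, but the computed results match everywhere.
One worked example (base=1, step=-4) — compute: scale := 1 | (((step - base) - (-base)) >= (-4 - step)): false | scale := -4 | ((6 * base) >= abs(step)): true | scale := -10 | count := 1 | iter idx=0: | count := -9 | iter turn=0: | count := -9 | iter turn=1: | count := -9 | iter idx=1: | count := -19 | iter turn=0: | count := -24 | iter turn=1: | count := -29 | iter idx=2: | count := -39 | iter turn=0: | count := -49 | iter turn=1: | count := -59 | iter idx=3: | count := -69 | iter turn=0: | count := -84 | iter turn=1: | count := -99 | result 10; compute2: scale := 1 | (((step - base) - (-base)) >= (-4 - step)): false | scale := -4 | ((6 * base) >= abs(step)): true | scale := -10 | count := 1 | iter idx=0: | count := -9 | count := -9 | count := -9 | iter idx=1: | count := -19 | count := -24 | count := -29 | iter idx=2: | count := -39 | count := -49 | count := -59 | iter idx=3: | count := -69 | count := -84 | count := -99 | result 10; agreement on 10.
Sweeping the whole domain (81 inputs) finds no disagreement.
verdict: equivalent


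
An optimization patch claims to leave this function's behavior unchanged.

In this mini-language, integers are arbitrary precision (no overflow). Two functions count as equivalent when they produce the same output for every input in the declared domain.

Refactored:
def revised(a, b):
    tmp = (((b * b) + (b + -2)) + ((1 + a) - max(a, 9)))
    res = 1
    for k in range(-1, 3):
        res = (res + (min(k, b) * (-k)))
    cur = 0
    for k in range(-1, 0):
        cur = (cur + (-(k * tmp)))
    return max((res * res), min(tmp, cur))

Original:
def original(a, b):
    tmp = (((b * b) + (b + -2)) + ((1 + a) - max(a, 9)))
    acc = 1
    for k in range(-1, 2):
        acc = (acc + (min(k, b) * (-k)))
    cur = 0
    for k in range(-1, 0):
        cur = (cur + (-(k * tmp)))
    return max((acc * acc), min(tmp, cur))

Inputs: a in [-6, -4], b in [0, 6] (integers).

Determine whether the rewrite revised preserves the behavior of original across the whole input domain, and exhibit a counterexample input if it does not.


The rewrite breaks on a=-6, b=1, where the results are 1 and 9.
original: tmp=-14, then acc=1, then (k=-1), then acc=0, then (k=0), then acc=0, then (k=1), then acc=-1, then cur=0, then (k=-1), then cur=-14, then returns 1
revised: tmp=-14, then res=1, then (k=-1), then res=0, then (k=0), then res=0, then (k=1), then res=-1, then (k=2), then res=-3, then cur=0, then (k=-1), then cur=-14, then returns 9
verdict: not equivalent; witness: a=-6, b=1


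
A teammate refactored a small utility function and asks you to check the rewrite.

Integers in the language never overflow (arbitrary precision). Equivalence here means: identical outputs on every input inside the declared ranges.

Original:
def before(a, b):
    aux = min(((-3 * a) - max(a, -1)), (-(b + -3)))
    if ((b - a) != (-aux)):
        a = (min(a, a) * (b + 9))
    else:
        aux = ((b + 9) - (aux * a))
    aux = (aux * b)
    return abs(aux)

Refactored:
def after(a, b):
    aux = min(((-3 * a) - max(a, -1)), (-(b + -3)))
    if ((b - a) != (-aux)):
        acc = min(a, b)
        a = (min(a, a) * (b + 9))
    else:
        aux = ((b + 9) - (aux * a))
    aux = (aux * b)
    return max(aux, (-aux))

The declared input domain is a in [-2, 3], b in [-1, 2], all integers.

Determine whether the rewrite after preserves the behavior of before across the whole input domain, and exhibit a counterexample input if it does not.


The two versions differ — the changes include statement counts differ, min/max/abs usage differs, local variable names differ.
Tracing a=3, b=1: before: aux=-12, then ((b - a) != (-aux)) is true, then a=30, then aux=-12, then returns 12 | after: aux=-12, then ((b - a) != (-aux)) is true, then acc=1, then a=30, then aux=-12, then returns 12 — matching result 12.
Across all 24 domain points the two functions coincide.
verdict: equivalent


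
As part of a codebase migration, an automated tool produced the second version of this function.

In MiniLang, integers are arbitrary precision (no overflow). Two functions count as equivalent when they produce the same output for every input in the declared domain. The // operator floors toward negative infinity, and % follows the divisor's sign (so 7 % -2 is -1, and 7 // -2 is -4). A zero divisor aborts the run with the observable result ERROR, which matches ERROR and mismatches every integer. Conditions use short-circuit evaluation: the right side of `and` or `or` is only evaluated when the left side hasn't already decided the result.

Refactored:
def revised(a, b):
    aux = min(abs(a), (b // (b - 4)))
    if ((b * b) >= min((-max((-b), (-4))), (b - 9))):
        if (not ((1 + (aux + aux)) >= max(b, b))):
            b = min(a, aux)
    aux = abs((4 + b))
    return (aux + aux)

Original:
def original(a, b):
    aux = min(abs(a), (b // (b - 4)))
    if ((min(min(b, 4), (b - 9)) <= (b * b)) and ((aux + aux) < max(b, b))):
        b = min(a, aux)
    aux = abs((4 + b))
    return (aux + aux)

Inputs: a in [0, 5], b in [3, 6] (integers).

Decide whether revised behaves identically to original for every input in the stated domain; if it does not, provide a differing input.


Take a=2, b=5.
original: aux := 2 | ((min(min(b, 4), (b - 9)) <= (b * b)) and ((aux + aux) < max(b, b))): true | b := 2 | aux := 6 | result 12
revised: aux := 2 | ((b * b) >= min((-max((-b), (-4))), (b - 9))): true | (not ((1 + (aux + aux)) >= max(b, b))): false | aux := 9 | result 18
12 vs 18 — the two versions disagree here.
verdict: not equivalent; witness: a=2, b=5


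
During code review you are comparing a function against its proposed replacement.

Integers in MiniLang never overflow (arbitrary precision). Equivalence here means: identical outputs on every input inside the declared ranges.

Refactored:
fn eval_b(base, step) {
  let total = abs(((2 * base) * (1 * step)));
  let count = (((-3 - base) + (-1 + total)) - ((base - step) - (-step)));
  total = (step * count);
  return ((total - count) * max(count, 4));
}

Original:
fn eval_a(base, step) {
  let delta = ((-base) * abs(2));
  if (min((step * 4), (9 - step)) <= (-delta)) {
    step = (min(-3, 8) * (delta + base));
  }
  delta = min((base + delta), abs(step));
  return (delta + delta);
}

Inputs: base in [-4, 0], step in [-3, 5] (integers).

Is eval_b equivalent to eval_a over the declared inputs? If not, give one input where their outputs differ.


There is a counterexample at base=-4, step=-3: 8 on one side, -3136 on the other.
eval_a: delta := 8 | (min((step * 4), (9 - step)) <= (-delta)): true | step := -12 | delta := 4 | result 8
eval_b: total := 24 | count := 28 | total := -84 | result -3136
verdict: not equivalent; witness: base=-4, step=-3


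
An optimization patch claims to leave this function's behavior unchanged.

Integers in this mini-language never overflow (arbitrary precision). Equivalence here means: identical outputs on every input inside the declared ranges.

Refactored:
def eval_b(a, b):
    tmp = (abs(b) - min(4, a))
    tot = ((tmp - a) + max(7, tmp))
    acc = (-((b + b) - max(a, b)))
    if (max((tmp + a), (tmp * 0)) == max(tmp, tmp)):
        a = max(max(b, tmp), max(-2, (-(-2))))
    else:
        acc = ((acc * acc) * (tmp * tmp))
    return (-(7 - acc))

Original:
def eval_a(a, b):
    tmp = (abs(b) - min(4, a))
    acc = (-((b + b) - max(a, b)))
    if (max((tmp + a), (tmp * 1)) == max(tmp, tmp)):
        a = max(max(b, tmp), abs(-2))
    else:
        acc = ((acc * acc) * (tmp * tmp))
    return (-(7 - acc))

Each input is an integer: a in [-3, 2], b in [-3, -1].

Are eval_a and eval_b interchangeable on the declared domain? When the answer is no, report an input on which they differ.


At a=-3, b=-3: eval_a gives -4, eval_b gives 317.
verdict: not equivalent; witness: a=-3, b=-3


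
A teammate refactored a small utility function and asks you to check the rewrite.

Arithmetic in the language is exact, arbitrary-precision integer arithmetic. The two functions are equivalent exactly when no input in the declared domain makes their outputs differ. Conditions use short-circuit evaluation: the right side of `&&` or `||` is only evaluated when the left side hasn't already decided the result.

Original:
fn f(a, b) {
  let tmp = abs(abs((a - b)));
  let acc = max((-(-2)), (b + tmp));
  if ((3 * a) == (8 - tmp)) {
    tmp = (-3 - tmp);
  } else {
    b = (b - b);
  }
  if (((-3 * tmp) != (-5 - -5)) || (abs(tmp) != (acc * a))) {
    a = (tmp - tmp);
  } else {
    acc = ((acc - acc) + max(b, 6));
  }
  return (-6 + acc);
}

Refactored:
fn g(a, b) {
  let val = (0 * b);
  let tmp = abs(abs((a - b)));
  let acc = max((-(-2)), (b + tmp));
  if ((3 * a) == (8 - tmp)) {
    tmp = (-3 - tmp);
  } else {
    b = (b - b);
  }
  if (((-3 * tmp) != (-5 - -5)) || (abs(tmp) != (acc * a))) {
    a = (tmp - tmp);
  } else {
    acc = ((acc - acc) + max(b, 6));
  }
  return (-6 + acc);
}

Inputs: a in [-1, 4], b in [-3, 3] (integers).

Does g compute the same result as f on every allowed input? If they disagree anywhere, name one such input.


The two are interchangeable: arithmetic usage differs; and constant usage differs; and local variable names differ; and statement counts differ, and every declared input agrees.
Tracing a=2, b=2: f: tmp becomes 0; next acc becomes 2; next ((3 * a) == (8 - tmp)) evaluates to false; next b becomes 0; next (((-3 * tmp) != (-5 - -5)) || (abs(tmp) != (acc * a))) evaluates to true; next a becomes 0; next final value -4 | g: val becomes 0; next tmp becomes 0; next acc becomes 2; next ((3 * a) == (8 - tmp)) evaluates to false; next b becomes 0; next (((-3 * tmp) != (-5 - -5)) || (abs(tmp) != (acc * a))) evaluates to true; next a becomes 0; next final value -4 — matching result -4.
Across all 42 domain points the two functions coincide.
verdict: equivalent


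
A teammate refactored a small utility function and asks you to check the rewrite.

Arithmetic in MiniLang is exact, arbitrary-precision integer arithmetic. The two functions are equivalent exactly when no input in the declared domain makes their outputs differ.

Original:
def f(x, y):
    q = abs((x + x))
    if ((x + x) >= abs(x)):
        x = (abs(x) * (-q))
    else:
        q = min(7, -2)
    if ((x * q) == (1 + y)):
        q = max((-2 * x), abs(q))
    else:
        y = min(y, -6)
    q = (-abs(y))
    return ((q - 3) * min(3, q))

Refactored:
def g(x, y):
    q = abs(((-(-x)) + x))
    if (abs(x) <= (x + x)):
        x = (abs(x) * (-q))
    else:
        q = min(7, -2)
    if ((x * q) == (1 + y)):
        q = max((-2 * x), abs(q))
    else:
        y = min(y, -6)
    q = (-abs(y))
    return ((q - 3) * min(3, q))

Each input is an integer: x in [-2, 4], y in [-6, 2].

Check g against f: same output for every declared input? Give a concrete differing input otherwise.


The two versions differ — the changes include comparison usage differs.
One worked example (x=4, y=0) — f: q becomes 8; next ((x + x) >= abs(x)) evaluates to true; next x becomes -32; next ((x * q) == (1 + y)) evaluates to false; next y becomes -6; next q becomes -6; next final value 54; g: q becomes 8; next (abs(x) <= (x + x)) evaluates to true; next x becomes -32; next ((x * q) == (1 + y)) evaluates to false; next y becomes -6; next q becomes -6; next final value 54; agreement on 54.
Checked all 63 inputs in the declared domain: the outputs agree on every one.
verdict: equivalent


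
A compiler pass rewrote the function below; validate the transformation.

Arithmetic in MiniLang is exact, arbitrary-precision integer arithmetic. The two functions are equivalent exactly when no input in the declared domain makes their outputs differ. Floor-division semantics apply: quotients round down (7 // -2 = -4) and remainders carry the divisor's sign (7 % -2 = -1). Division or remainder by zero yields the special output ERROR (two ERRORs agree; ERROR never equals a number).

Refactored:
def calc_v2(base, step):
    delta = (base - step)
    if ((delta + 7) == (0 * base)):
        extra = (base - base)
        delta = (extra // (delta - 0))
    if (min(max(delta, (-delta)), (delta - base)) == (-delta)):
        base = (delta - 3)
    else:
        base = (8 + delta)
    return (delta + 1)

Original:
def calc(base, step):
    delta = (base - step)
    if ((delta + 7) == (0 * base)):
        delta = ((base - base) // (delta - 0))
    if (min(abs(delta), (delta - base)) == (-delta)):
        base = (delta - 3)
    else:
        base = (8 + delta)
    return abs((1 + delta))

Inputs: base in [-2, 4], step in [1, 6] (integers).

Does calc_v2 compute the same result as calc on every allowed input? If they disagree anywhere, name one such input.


The rewrite breaks on base=-2, step=1, where the results are 2 and -2.
calc: delta = -3; ((delta + 7) == (0 * base)) -> false; (min(abs(delta), (delta - base)) == (-delta)) -> false; base = 5; return 2
calc_v2: delta = -3; ((delta + 7) == (0 * base)) -> false; (min(max(delta, (-delta)), (delta - base)) == (-delta)) -> false; base = 5; return -2
verdict: not equivalent; witness: base=-2, step=1


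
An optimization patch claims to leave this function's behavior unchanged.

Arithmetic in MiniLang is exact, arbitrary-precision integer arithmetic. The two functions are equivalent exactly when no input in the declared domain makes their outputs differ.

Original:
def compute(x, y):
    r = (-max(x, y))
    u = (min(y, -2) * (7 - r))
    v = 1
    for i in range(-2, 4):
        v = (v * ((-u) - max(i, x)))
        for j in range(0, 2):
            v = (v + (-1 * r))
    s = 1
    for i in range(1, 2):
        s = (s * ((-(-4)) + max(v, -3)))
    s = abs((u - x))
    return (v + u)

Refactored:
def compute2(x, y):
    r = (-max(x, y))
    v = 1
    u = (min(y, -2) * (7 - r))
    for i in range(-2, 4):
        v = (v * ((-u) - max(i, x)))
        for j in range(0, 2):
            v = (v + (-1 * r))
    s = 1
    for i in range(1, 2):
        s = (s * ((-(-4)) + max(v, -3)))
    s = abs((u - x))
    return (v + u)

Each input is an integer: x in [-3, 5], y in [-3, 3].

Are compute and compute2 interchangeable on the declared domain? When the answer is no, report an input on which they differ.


The two versions differ — the changes include same computation, different form.
Tracing x=5, y=0: compute: r = -5; u = -24; v = 1; [i=-2]; v = 19; [j=0]; v = 24; [j=1]; v = 29; [i=-1]; v = 551; [j=0]; v = 556; [j=1]; v = 561; [i=0]; v = 10659; [j=0]; v = 10664; [j=1]; v = 10669; [i=1]; v = 202711; [j=0]; v = 202716; [j=1]; v = 202721; [i=2]; v = 3851699; [j=0]; v = 3851704; [j=1]; v = 3851709; [i=3]; v = 73182471; [j=0]; v = 73182476; [j=1]; v = 73182481; s = 1; [i=1]; s = 73182485; s = 29; return 73182457 | compute2: r = -5; v = 1; u = -24; [i=-2]; v = 19; [j=0]; v = 24; [j=1]; v = 29; [i=-1]; v = 551; [j=0]; v = 556; [j=1]; v = 561; [i=0]; v = 10659; [j=0]; v = 10664; [j=1]; v = 10669; [i=1]; v = 202711; [j=0]; v = 202716; [j=1]; v = 202721; [i=2]; v = 3851699; [j=0]; v = 3851704; [j=1]; v = 3851709; [i=3]; v = 73182471; [j=0]; v = 73182476; [j=1]; v = 73182481; s = 1; [i=1]; s = 73182485; s = 29; return 73182457 — matching result 73182457.
An exhaustive pass over the 63 declared inputs shows identical outputs.
verdict: equivalent


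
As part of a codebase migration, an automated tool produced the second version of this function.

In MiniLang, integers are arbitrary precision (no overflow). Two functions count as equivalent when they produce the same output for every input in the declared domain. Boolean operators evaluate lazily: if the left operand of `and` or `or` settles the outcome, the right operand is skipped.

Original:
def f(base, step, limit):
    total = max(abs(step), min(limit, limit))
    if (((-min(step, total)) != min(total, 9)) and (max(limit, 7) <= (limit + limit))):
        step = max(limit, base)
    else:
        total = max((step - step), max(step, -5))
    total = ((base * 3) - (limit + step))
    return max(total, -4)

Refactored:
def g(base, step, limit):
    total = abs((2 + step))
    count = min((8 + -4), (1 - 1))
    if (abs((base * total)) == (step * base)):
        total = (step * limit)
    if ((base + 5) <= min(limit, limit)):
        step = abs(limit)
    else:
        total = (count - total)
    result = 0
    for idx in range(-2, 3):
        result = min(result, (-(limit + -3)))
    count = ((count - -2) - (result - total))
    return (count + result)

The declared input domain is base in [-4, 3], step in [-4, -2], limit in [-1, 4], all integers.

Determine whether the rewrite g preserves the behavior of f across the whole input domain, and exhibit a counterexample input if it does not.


These are not equivalent — on base=-4, step=-4, limit=-1 the outputs split (-4 vs 0).
f: total = 4; (((-min(step, total)) != min(total, 9)) and (max(limit, 7) <= (limit + limit))) -> false; total = 0; total = -7; return -4
g: total = 2; count = 0; (abs((base * total)) == (step * base)) -> false; ((base + 5) <= min(limit, limit)) -> false; total = -2; result = 0; [idx=-2]; result = 0; [idx=-1]; result = 0; [idx=0]; result = 0; [idx=1]; result = 0; [idx=2]; result = 0; count = 0; return 0
verdict: not equivalent; witness: base=-4, step=-4, limit=-1
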